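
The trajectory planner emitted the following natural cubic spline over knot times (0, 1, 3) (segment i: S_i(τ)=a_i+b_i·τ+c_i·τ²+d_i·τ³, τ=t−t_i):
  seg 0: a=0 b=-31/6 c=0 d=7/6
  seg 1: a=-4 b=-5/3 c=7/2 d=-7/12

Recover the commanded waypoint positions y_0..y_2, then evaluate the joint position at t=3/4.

y_0=0 y_1=-4 y_2=2
S(3/4) = -433/128

y_0 = S_0(0) = a_0 = 0
y_1 = S_1(0) = a_1 = -4
y_2 = S_1(2) = 2
t_q=3/4 is in segment 0 (τ=3/4); S_0(τ)=-433/128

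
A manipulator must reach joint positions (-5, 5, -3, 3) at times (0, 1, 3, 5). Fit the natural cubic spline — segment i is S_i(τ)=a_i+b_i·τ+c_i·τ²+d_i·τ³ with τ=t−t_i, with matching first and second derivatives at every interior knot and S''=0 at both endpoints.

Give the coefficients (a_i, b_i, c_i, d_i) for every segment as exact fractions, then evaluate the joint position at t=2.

  seg 0: a=-5 b=283/22 c=0 d=-63/22
  seg 1: a=5 b=47/11 c=-189/22 d=49/22
  seg 2: a=-3 b=-37/11 c=105/22 d=-35/44
S(2) = 32/11

Δ: Δ0=10, Δ1=-4, Δ2=3
row 1: diag=6, rhs=-84; c'=1/3, d'=-14
row 2: denom=8−2·1/3=22/3; d'=(42−2·-14)/(22/3)=105/11
back: M2=105/11
back: M1=-14−1/3·105/11=-189/11
M: M0=0, M1=-189/11, M2=105/11, M3=0
seg 0: a=-5, c=M0/2=0, d=(M1−M0)/(6·1)=-63/22, b=Δ0−h0·(2M0+M1)/6=283/22
seg 1: a=5, c=M1/2=-189/22, d=(M2−M1)/(6·2)=49/22, b=Δ1−h1·(2M1+M2)/6=47/11
seg 2: a=-3, c=M2/2=105/22, d=(M3−M2)/(6·2)=-35/44, b=Δ2−h2·(2M2+M3)/6=-37/11
t_q=2 → seg 1, τ=1; S=5+47/11·τ+-189/22·τ²+49/22·τ³=32/11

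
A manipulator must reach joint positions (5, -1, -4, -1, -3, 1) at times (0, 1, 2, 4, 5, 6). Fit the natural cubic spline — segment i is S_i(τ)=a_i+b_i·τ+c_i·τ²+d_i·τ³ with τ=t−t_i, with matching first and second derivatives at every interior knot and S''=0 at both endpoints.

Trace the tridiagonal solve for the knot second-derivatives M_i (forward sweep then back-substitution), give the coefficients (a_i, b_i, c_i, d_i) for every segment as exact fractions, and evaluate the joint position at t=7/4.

  seg 0: a=5 b=-1205/186 c=0 d=89/186
  seg 1: a=-1 b=-469/93 c=89/62 d=113/186
  seg 2: a=-4 b=-65/186 c=101/31 d=-7/6
  seg 3: a=-1 b=-245/186 c=-116/31 d=569/186
  seg 4: a=-3 b=35/93 c=337/62 d=-337/186
S(7/4) = -14755/3968

Δ: Δ0=-6, Δ1=-3, Δ2=3/2, Δ3=-2, Δ4=4
row 1: diag=4, rhs=18; c'=1/4, d'=9/2
row 2: denom=6−1·1/4=23/4; d'=(27−1·9/2)/(23/4)=90/23
row 3: denom=6−2·8/23=122/23; d'=(-21−2·90/23)/(122/23)=-663/122
row 4: denom=4−1·23/122=465/122; d'=(36−1·-663/122)/(465/122)=337/31
back: M4=337/31
back: M3=-663/122−23/122·337/31=-232/31
back: M2=90/23−8/23·-232/31=202/31
back: M1=9/2−1/4·202/31=89/31
M: M0=0, M1=89/31, M2=202/31, M3=-232/31, M4=337/31, M5=0
seg 0: a=5, c=M0/2=0, d=(M1−M0)/(6·1)=89/186, b=Δ0−h0·(2M0+M1)/6=-1205/186
seg 1: a=-1, c=M1/2=89/62, d=(M2−M1)/(6·1)=113/186, b=Δ1−h1·(2M1+M2)/6=-469/93
seg 2: a=-4, c=M2/2=101/31, d=(M3−M2)/(6·2)=-7/6, b=Δ2−h2·(2M2+M3)/6=-65/186
seg 3: a=-1, c=M3/2=-116/31, d=(M4−M3)/(6·1)=569/186, b=Δ3−h3·(2M3+M4)/6=-245/186
seg 4: a=-3, c=M4/2=337/62, d=(M5−M4)/(6·1)=-337/186, b=Δ4−h4·(2M4+M5)/6=35/93
t_q=7/4 → seg 1, τ=3/4; S=-1+-469/93·τ+89/62·τ²+113/186·τ³=-14755/3968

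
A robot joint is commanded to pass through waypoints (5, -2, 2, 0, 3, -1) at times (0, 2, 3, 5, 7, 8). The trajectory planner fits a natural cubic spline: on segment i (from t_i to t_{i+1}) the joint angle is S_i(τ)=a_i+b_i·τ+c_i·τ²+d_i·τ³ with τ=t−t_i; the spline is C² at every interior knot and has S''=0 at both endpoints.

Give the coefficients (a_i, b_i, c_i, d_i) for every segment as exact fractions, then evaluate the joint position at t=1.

Δ: Δ0=-7/2, Δ1=4, Δ2=-1, Δ3=3/2, Δ4=-4
row 1: diag=6, rhs=45; c'=1/6, d'=15/2
row 2: denom=6−1·1/6=35/6; d'=(-30−1·15/2)/(35/6)=-45/7
row 3: denom=8−2·12/35=256/35; d'=(15−2·-45/7)/(256/35)=975/256
row 4: denom=6−2·35/128=349/64; d'=(-33−2·975/256)/(349/64)=-5199/698
back: M4=-5199/698
back: M3=975/256−35/128·-5199/698=2040/349
back: M2=-45/7−12/35·2040/349=-2943/349
back: M1=15/2−1/6·-2943/349=3108/349
M: M0=0, M1=3108/349, M2=-2943/349, M3=2040/349, M4=-5199/698, M5=0
seg 0: a=5, c=M0/2=0, d=(M1−M0)/(6·2)=259/349, b=Δ0−h0·(2M0+M1)/6=-4515/698
seg 1: a=-2, c=M1/2=1554/349, d=(M2−M1)/(6·1)=-2017/698, b=Δ1−h1·(2M1+M2)/6=1701/698
seg 2: a=2, c=M2/2=-2943/698, d=(M3−M2)/(6·2)=1661/1396, b=Δ2−h2·(2M2+M3)/6=933/349
seg 3: a=0, c=M3/2=1020/349, d=(M4−M3)/(6·2)=-3093/2792, b=Δ3−h3·(2M3+M4)/6=30/349
seg 4: a=3, c=M4/2=-5199/1396, d=(M5−M4)/(6·1)=1733/1396, b=Δ4−h4·(2M4+M5)/6=-1059/698
t_q=1 → seg 0, τ=1; S=5+-4515/698·τ+0·τ²+259/349·τ³=-507/698

  seg 0: a=5 b=-4515/698 c=0 d=259/349
  seg 1: a=-2 b=1701/698 c=1554/349 d=-2017/698
  seg 2: a=2 b=933/349 c=-2943/698 d=1661/1396
  seg 3: a=0 b=30/349 c=1020/349 d=-3093/2792
  seg 4: a=3 b=-1059/698 c=-5199/1396 d=1733/1396
S(1) = -507/698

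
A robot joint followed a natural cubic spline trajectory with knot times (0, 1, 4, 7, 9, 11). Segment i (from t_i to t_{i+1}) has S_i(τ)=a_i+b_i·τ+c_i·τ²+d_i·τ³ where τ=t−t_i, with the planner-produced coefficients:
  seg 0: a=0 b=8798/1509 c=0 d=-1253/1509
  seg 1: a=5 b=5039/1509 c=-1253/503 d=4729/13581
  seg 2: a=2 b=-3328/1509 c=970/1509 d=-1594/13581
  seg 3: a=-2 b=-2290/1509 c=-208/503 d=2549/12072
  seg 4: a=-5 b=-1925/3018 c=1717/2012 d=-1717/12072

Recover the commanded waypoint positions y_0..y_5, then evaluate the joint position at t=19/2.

y_0 = S_0(0) = a_0 = 0
y_1 = S_1(0) = a_1 = 5
y_2 = S_2(0) = a_2 = 2
y_3 = S_3(0) = a_3 = -2
y_4 = S_4(0) = a_4 = -5
y_5 = S_4(2) = -4
t_q=19/2 is in segment 4 (τ=1/2); S_4(τ)=-164931/32192

y_0=0 y_1=5 y_2=2 y_3=-2 y_4=-5 y_5=-4
S(19/2) = -164931/32192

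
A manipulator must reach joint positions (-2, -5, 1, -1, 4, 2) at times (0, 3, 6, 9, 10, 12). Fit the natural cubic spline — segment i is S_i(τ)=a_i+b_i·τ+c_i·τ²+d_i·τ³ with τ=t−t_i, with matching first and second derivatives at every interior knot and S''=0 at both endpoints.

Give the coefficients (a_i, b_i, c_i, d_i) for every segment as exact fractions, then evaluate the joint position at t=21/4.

Δ: Δ0=-1, Δ1=2, Δ2=-2/3, Δ3=5, Δ4=-1
row 1: diag=12, rhs=18; c'=1/4, d'=3/2
row 2: denom=12−3·1/4=45/4; d'=(-16−3·3/2)/(45/4)=-82/45
row 3: denom=8−3·4/15=36/5; d'=(34−3·-82/45)/(36/5)=148/27
row 4: denom=6−1·5/36=211/36; d'=(-36−1·148/27)/(211/36)=-4480/633
back: M4=-4480/633
back: M3=148/27−5/36·-4480/633=1364/211
back: M2=-82/45−4/15·1364/211=-6734/1899
back: M1=3/2−1/4·-6734/1899=4532/1899
M: M0=0, M1=4532/1899, M2=-6734/1899, M3=1364/211, M4=-4480/633, M5=0
seg 0: a=-2, c=M0/2=0, d=(M1−M0)/(6·3)=2266/17091, b=Δ0−h0·(2M0+M1)/6=-4165/1899
seg 1: a=-5, c=M1/2=2266/1899, d=(M2−M1)/(6·3)=-5633/17091, b=Δ1−h1·(2M1+M2)/6=2633/1899
seg 2: a=1, c=M2/2=-3367/1899, d=(M3−M2)/(6·3)=9505/17091, b=Δ2−h2·(2M2+M3)/6=-670/1899
seg 3: a=-1, c=M3/2=682/211, d=(M4−M3)/(6·1)=-4286/1899, b=Δ3−h3·(2M3+M4)/6=7643/1899
seg 4: a=4, c=M4/2=-2240/633, d=(M5−M4)/(6·2)=1120/1899, b=Δ4−h4·(2M4+M5)/6=7061/1899
t_q=21/4 → seg 1, τ=9/4; S=-5+2633/1899·τ+2266/1899·τ²+-5633/17091·τ³=5487/13504

  seg 0: a=-2 b=-4165/1899 c=0 d=2266/17091
  seg 1: a=-5 b=2633/1899 c=2266/1899 d=-5633/17091
  seg 2: a=1 b=-670/1899 c=-3367/1899 d=9505/17091
  seg 3: a=-1 b=7643/1899 c=682/211 d=-4286/1899
  seg 4: a=4 b=7061/1899 c=-2240/633 d=1120/1899
S(21/4) = 5487/13504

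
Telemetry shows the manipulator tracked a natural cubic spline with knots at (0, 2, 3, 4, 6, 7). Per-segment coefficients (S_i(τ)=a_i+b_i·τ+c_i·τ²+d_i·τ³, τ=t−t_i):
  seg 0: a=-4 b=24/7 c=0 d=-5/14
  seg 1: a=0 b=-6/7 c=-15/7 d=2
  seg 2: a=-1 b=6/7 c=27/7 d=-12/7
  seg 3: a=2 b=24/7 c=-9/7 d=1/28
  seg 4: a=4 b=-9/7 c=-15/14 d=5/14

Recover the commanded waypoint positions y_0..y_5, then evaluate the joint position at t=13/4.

y_0=-4 y_1=0 y_2=-1 y_3=2 y_4=4 y_5=2
S(13/4) = -4/7

y_0 = S_0(0) = a_0 = -4
y_1 = S_1(0) = a_1 = 0
y_2 = S_2(0) = a_2 = -1
y_3 = S_3(0) = a_3 = 2
y_4 = S_4(0) = a_4 = 4
y_5 = S_4(1) = 2
t_q=13/4 is in segment 2 (τ=1/4); S_2(τ)=-4/7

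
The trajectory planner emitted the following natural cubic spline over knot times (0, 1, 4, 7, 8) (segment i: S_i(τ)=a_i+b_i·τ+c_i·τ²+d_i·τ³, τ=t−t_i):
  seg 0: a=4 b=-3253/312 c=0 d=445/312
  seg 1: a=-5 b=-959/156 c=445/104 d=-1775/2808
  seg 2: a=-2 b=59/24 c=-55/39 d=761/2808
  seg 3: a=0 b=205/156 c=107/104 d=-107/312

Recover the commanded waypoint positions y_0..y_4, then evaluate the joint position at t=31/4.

y_0=4 y_1=-5 y_2=-2 y_3=0 y_4=2
S(31/4) = 9449/6656

y_0 = S_0(0) = a_0 = 4
y_1 = S_1(0) = a_1 = -5
y_2 = S_2(0) = a_2 = -2
y_3 = S_3(0) = a_3 = 0
y_4 = S_3(1) = 2
t_q=31/4 is in segment 3 (τ=3/4); S_3(τ)=9449/6656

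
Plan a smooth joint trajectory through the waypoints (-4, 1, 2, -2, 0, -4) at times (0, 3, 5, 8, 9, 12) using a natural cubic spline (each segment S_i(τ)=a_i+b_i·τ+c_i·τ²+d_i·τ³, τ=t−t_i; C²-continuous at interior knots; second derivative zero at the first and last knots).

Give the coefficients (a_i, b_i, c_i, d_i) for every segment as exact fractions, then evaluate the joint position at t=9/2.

  seg 0: a=-4 b=200/111 c=0 d=-5/333
  seg 1: a=1 b=155/111 c=-5/37 d=-139/888
  seg 2: a=2 b=-227/222 c=-159/148 d=431/1332
  seg 3: a=-2 b=563/444 c=68/37 d=-491/444
  seg 4: a=0 b=361/222 c=-219/148 d=73/444
S(9/2) = 5357/2368

Δ: Δ0=5/3, Δ1=1/2, Δ2=-4/3, Δ3=2, Δ4=-4/3
row 1: diag=10, rhs=-7; c'=1/5, d'=-7/10
row 2: denom=10−2·1/5=48/5; d'=(-11−2·-7/10)/(48/5)=-1
row 3: denom=8−3·5/16=113/16; d'=(20−3·-1)/(113/16)=368/113
row 4: denom=8−1·16/113=888/113; d'=(-20−1·368/113)/(888/113)=-219/74
back: M4=-219/74
back: M3=368/113−16/113·-219/74=136/37
back: M2=-1−5/16·136/37=-159/74
back: M1=-7/10−1/5·-159/74=-10/37
M: M0=0, M1=-10/37, M2=-159/74, M3=136/37, M4=-219/74, M5=0
seg 0: a=-4, c=M0/2=0, d=(M1−M0)/(6·3)=-5/333, b=Δ0−h0·(2M0+M1)/6=200/111
seg 1: a=1, c=M1/2=-5/37, d=(M2−M1)/(6·2)=-139/888, b=Δ1−h1·(2M1+M2)/6=155/111
seg 2: a=2, c=M2/2=-159/148, d=(M3−M2)/(6·3)=431/1332, b=Δ2−h2·(2M2+M3)/6=-227/222
seg 3: a=-2, c=M3/2=68/37, d=(M4−M3)/(6·1)=-491/444, b=Δ3−h3·(2M3+M4)/6=563/444
seg 4: a=0, c=M4/2=-219/148, d=(M5−M4)/(6·3)=73/444, b=Δ4−h4·(2M4+M5)/6=361/222
t_q=9/2 → seg 1, τ=3/2; S=1+155/111·τ+-5/37·τ²+-139/888·τ³=5357/2368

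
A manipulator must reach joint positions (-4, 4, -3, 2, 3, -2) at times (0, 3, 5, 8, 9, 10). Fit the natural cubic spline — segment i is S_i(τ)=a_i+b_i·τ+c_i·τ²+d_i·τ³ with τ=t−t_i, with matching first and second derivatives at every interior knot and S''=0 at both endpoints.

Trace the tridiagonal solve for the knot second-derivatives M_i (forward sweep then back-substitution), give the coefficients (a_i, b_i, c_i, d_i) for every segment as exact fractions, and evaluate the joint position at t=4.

  seg 0: a=-4 b=6473/1308 c=0 d=-995/3924
  seg 1: a=4 b=-1241/654 c=-995/436 d=1937/2616
  seg 2: a=-3 b=-700/327 c=471/218 d=-583/1962
  seg 3: a=2 b=1831/654 c=-56/109 d=-841/654
  seg 4: a=3 b=-682/327 c=-953/218 d=953/654
S(4) = 489/872

Δ: Δ0=8/3, Δ1=-7/2, Δ2=5/3, Δ3=1, Δ4=-5
row 1: diag=10, rhs=-37; c'=1/5, d'=-37/10
row 2: denom=10−2·1/5=48/5; d'=(31−2·-37/10)/(48/5)=4
row 3: denom=8−3·5/16=113/16; d'=(-4−3·4)/(113/16)=-256/113
row 4: denom=4−1·16/113=436/113; d'=(-36−1·-256/113)/(436/113)=-953/109
back: M4=-953/109
back: M3=-256/113−16/113·-953/109=-112/109
back: M2=4−5/16·-112/109=471/109
back: M1=-37/10−1/5·471/109=-995/218
M: M0=0, M1=-995/218, M2=471/109, M3=-112/109, M4=-953/109, M5=0
seg 0: a=-4, c=M0/2=0, d=(M1−M0)/(6·3)=-995/3924, b=Δ0−h0·(2M0+M1)/6=6473/1308
seg 1: a=4, c=M1/2=-995/436, d=(M2−M1)/(6·2)=1937/2616, b=Δ1−h1·(2M1+M2)/6=-1241/654
seg 2: a=-3, c=M2/2=471/218, d=(M3−M2)/(6·3)=-583/1962, b=Δ2−h2·(2M2+M3)/6=-700/327
seg 3: a=2, c=M3/2=-56/109, d=(M4−M3)/(6·1)=-841/654, b=Δ3−h3·(2M3+M4)/6=1831/654
seg 4: a=3, c=M4/2=-953/218, d=(M5−M4)/(6·1)=953/654, b=Δ4−h4·(2M4+M5)/6=-682/327
t_q=4 → seg 1, τ=1; S=4+-1241/654·τ+-995/436·τ²+1937/2616·τ³=489/872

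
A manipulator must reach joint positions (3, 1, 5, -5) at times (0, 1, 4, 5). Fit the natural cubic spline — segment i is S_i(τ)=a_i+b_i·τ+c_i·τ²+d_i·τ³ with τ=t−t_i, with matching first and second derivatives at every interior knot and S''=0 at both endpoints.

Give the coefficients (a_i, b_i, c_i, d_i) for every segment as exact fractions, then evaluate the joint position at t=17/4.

  seg 0: a=3 b=-512/165 c=0 d=182/165
  seg 1: a=1 b=34/165 c=182/55 d=-44/45
  seg 2: a=5 b=-1046/165 c=-302/55 d=302/165
S(17/4) = 5457/1760

Δ: Δ0=-2, Δ1=4/3, Δ2=-10
row 1: diag=8, rhs=20; c'=3/8, d'=5/2
row 2: denom=8−3·3/8=55/8; d'=(-68−3·5/2)/(55/8)=-604/55
back: M2=-604/55
back: M1=5/2−3/8·-604/55=364/55
M: M0=0, M1=364/55, M2=-604/55, M3=0
seg 0: a=3, c=M0/2=0, d=(M1−M0)/(6·1)=182/165, b=Δ0−h0·(2M0+M1)/6=-512/165
seg 1: a=1, c=M1/2=182/55, d=(M2−M1)/(6·3)=-44/45, b=Δ1−h1·(2M1+M2)/6=34/165
seg 2: a=5, c=M2/2=-302/55, d=(M3−M2)/(6·1)=302/165, b=Δ2−h2·(2M2+M3)/6=-1046/165
t_q=17/4 → seg 2, τ=1/4; S=5+-1046/165·τ+-302/55·τ²+302/165·τ³=5457/1760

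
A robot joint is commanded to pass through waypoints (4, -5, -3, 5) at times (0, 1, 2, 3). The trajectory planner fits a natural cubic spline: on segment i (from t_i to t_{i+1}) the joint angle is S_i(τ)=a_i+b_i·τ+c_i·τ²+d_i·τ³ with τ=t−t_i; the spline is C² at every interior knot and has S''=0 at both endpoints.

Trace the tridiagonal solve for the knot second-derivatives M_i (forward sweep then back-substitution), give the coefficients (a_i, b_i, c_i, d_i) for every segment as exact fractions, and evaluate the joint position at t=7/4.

  seg 0: a=4 b=-173/15 c=0 d=38/15
  seg 1: a=-5 b=-59/15 c=38/5 d=-5/3
  seg 2: a=-3 b=94/15 c=13/5 d=-13/15
S(7/4) = -1401/320

Δ: Δ0=-9, Δ1=2, Δ2=8
row 1: diag=4, rhs=66; c'=1/4, d'=33/2
row 2: denom=4−1·1/4=15/4; d'=(36−1·33/2)/(15/4)=26/5
back: M2=26/5
back: M1=33/2−1/4·26/5=76/5
M: M0=0, M1=76/5, M2=26/5, M3=0
seg 0: a=4, c=M0/2=0, d=(M1−M0)/(6·1)=38/15, b=Δ0−h0·(2M0+M1)/6=-173/15
seg 1: a=-5, c=M1/2=38/5, d=(M2−M1)/(6·1)=-5/3, b=Δ1−h1·(2M1+M2)/6=-59/15
seg 2: a=-3, c=M2/2=13/5, d=(M3−M2)/(6·1)=-13/15, b=Δ2−h2·(2M2+M3)/6=94/15
t_q=7/4 → seg 1, τ=3/4; S=-5+-59/15·τ+38/5·τ²+-5/3·τ³=-1401/320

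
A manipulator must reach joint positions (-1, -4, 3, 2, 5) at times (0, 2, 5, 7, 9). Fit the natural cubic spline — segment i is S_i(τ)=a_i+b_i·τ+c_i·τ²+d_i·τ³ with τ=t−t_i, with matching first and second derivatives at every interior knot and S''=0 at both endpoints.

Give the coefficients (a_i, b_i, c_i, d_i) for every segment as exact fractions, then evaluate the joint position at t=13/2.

  seg 0: a=-1 b=-1331/516 c=0 d=557/2064
  seg 1: a=-4 b=85/129 c=557/344 d=-365/1032
  seg 2: a=3 b=851/1032 c=-269/172 d=1861/4128
  seg 3: a=2 b=-11/516 c=785/688 d=-785/4128
S(13/2) = 24653/11008

Δ: Δ0=-3/2, Δ1=7/3, Δ2=-1/2, Δ3=3/2
row 1: diag=10, rhs=23; c'=3/10, d'=23/10
row 2: denom=10−3·3/10=91/10; d'=(-17−3·23/10)/(91/10)=-239/91
row 3: denom=8−2·20/91=688/91; d'=(12−2·-239/91)/(688/91)=785/344
back: M3=785/344
back: M2=-239/91−20/91·785/344=-269/86
back: M1=23/10−3/10·-269/86=557/172
M: M0=0, M1=557/172, M2=-269/86, M3=785/344, M4=0
seg 0: a=-1, c=M0/2=0, d=(M1−M0)/(6·2)=557/2064, b=Δ0−h0·(2M0+M1)/6=-1331/516
seg 1: a=-4, c=M1/2=557/344, d=(M2−M1)/(6·3)=-365/1032, b=Δ1−h1·(2M1+M2)/6=85/129
seg 2: a=3, c=M2/2=-269/172, d=(M3−M2)/(6·2)=1861/4128, b=Δ2−h2·(2M2+M3)/6=851/1032
seg 3: a=2, c=M3/2=785/688, d=(M4−M3)/(6·2)=-785/4128, b=Δ3−h3·(2M3+M4)/6=-11/516
t_q=13/2 → seg 2, τ=3/2; S=3+851/1032·τ+-269/172·τ²+1861/4128·τ³=24653/11008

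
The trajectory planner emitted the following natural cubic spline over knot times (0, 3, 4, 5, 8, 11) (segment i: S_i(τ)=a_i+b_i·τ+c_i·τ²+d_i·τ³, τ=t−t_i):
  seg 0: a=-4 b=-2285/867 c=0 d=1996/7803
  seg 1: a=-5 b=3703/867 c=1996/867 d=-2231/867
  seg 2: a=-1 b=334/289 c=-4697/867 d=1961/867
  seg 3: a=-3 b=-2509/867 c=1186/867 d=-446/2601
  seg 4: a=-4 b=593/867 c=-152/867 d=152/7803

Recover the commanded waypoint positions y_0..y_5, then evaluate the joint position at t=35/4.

y_0 = S_0(0) = a_0 = -4
y_1 = S_1(0) = a_1 = -5
y_2 = S_2(0) = a_2 = -1
y_3 = S_3(0) = a_3 = -3
y_4 = S_4(0) = a_4 = -4
y_5 = S_4(3) = -3
t_q=35/4 is in segment 4 (τ=3/4); S_4(τ)=-8271/2312

y_0=-4 y_1=-5 y_2=-1 y_3=-3 y_4=-4 y_5=-3
S(35/4) = -8271/2312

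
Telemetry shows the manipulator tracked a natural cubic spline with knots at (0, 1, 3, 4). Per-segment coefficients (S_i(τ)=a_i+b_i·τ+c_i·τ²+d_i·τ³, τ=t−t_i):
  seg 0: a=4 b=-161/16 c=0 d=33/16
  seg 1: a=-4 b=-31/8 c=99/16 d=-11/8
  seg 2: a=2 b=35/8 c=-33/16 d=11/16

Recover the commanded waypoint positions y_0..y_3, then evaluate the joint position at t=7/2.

y_0=4 y_1=-4 y_2=2 y_3=5
S(7/2) = 481/128

y_0 = S_0(0) = a_0 = 4
y_1 = S_1(0) = a_1 = -4
y_2 = S_2(0) = a_2 = 2
y_3 = S_2(1) = 5
t_q=7/2 is in segment 2 (τ=1/2); S_2(τ)=481/128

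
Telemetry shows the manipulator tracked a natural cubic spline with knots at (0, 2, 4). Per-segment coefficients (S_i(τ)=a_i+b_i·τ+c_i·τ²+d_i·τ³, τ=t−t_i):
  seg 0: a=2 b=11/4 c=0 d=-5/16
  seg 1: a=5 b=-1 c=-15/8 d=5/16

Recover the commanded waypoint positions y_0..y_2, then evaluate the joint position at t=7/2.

y_0 = S_0(0) = a_0 = 2
y_1 = S_1(0) = a_1 = 5
y_2 = S_1(2) = -2
t_q=7/2 is in segment 1 (τ=3/2); S_1(τ)=43/128

y_0=2 y_1=5 y_2=-2
S(7/2) = 43/128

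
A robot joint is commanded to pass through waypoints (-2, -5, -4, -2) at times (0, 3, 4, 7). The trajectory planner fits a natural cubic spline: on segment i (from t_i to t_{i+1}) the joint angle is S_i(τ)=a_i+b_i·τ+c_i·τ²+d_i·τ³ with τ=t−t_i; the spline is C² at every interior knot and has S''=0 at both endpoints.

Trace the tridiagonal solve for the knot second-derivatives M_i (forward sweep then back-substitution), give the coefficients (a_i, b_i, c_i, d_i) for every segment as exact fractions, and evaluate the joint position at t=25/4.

Δ: Δ0=-1, Δ1=1, Δ2=2/3
row 1: diag=8, rhs=12; c'=1/8, d'=3/2
row 2: denom=8−1·1/8=63/8; d'=(-2−1·3/2)/(63/8)=-4/9
back: M2=-4/9
back: M1=3/2−1/8·-4/9=14/9
M: M0=0, M1=14/9, M2=-4/9, M3=0
seg 0: a=-2, c=M0/2=0, d=(M1−M0)/(6·3)=7/81, b=Δ0−h0·(2M0+M1)/6=-16/9
seg 1: a=-5, c=M1/2=7/9, d=(M2−M1)/(6·1)=-1/3, b=Δ1−h1·(2M1+M2)/6=5/9
seg 2: a=-4, c=M2/2=-2/9, d=(M3−M2)/(6·3)=2/81, b=Δ2−h2·(2M2+M3)/6=10/9
t_q=25/4 → seg 2, τ=9/4; S=-4+10/9·τ+-2/9·τ²+2/81·τ³=-75/32

  seg 0: a=-2 b=-16/9 c=0 d=7/81
  seg 1: a=-5 b=5/9 c=7/9 d=-1/3
  seg 2: a=-4 b=10/9 c=-2/9 d=2/81
S(25/4) = -75/32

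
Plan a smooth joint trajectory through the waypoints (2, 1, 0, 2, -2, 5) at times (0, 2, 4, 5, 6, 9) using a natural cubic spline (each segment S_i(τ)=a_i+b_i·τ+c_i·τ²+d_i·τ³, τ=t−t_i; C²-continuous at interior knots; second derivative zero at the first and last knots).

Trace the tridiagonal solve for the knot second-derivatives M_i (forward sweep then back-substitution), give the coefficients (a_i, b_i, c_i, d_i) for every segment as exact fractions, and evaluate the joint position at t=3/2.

Δ: Δ0=-1/2, Δ1=-1/2, Δ2=2, Δ3=-4, Δ4=7/3
row 1: diag=8, rhs=0; c'=1/4, d'=0
row 2: denom=6−2·1/4=11/2; d'=(15−2·0)/(11/2)=30/11
row 3: denom=4−1·2/11=42/11; d'=(-36−1·30/11)/(42/11)=-71/7
row 4: denom=8−1·11/42=325/42; d'=(38−1·-71/7)/(325/42)=2022/325
back: M4=2022/325
back: M3=-71/7−11/42·2022/325=-3826/325
back: M2=30/11−2/11·-3826/325=1582/325
back: M1=0−1/4·1582/325=-791/650
M: M0=0, M1=-791/650, M2=1582/325, M3=-3826/325, M4=2022/325, M5=0
seg 0: a=2, c=M0/2=0, d=(M1−M0)/(6·2)=-791/7800, b=Δ0−h0·(2M0+M1)/6=-92/975
seg 1: a=1, c=M1/2=-791/1300, d=(M2−M1)/(6·2)=791/1560, b=Δ1−h1·(2M1+M2)/6=-2557/1950
seg 2: a=0, c=M2/2=791/325, d=(M3−M2)/(6·1)=-208/75, b=Δ2−h2·(2M2+M3)/6=2281/975
seg 3: a=2, c=M3/2=-1913/325, d=(M4−M3)/(6·1)=2924/975, b=Δ3−h3·(2M3+M4)/6=-217/195
seg 4: a=-2, c=M4/2=1011/325, d=(M5−M4)/(6·3)=-337/975, b=Δ4−h4·(2M4+M5)/6=-3791/975
t_q=3/2 → seg 0, τ=3/2; S=2+-92/975·τ+0·τ²+-791/7800·τ³=31537/20800

  seg 0: a=2 b=-92/975 c=0 d=-791/7800
  seg 1: a=1 b=-2557/1950 c=-791/1300 d=791/1560
  seg 2: a=0 b=2281/975 c=791/325 d=-208/75
  seg 3: a=2 b=-217/195 c=-1913/325 d=2924/975
  seg 4: a=-2 b=-3791/975 c=1011/325 d=-337/975
S(3/2) = 31537/20800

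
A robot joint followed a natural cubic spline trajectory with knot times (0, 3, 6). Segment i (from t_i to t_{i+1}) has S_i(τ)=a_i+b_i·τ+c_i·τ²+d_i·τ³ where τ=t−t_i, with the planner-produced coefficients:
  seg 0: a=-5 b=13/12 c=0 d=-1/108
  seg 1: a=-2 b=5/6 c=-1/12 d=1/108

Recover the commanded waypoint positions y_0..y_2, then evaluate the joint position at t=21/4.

y_0=-5 y_1=-2 y_2=0
S(21/4) = -113/256

y_0 = S_0(0) = a_0 = -5
y_1 = S_1(0) = a_1 = -2
y_2 = S_1(3) = 0
t_q=21/4 is in segment 1 (τ=9/4); S_1(τ)=-113/256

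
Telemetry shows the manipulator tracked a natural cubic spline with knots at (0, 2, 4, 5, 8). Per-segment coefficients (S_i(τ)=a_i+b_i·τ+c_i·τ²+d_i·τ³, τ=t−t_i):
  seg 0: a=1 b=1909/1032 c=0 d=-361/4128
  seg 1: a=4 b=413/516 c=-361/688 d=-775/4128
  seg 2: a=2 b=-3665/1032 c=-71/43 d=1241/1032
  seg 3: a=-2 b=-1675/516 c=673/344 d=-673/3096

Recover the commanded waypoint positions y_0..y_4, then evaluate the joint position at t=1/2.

y_0 = S_0(0) = a_0 = 1
y_1 = S_1(0) = a_1 = 4
y_2 = S_2(0) = a_2 = 2
y_3 = S_3(0) = a_3 = -2
y_4 = S_3(3) = 0
t_q=1/2 is in segment 0 (τ=1/2); S_0(τ)=21069/11008

y_0=1 y_1=4 y_2=2 y_3=-2 y_4=0
S(1/2) = 21069/11008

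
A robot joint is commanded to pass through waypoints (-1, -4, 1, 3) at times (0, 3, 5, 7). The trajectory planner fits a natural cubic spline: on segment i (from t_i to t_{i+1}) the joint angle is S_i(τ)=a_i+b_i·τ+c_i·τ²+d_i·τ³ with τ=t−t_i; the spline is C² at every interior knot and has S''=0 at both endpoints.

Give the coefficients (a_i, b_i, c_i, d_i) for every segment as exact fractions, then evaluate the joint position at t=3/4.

Δ: Δ0=-1, Δ1=5/2, Δ2=1
row 1: diag=10, rhs=21; c'=1/5, d'=21/10
row 2: denom=8−2·1/5=38/5; d'=(-9−2·21/10)/(38/5)=-33/19
back: M2=-33/19
back: M1=21/10−1/5·-33/19=93/38
M: M0=0, M1=93/38, M2=-33/19, M3=0
seg 0: a=-1, c=M0/2=0, d=(M1−M0)/(6·3)=31/228, b=Δ0−h0·(2M0+M1)/6=-169/76
seg 1: a=-4, c=M1/2=93/76, d=(M2−M1)/(6·2)=-53/152, b=Δ1−h1·(2M1+M2)/6=55/38
seg 2: a=1, c=M2/2=-33/38, d=(M3−M2)/(6·2)=11/76, b=Δ2−h2·(2M2+M3)/6=41/19
t_q=3/4 → seg 0, τ=3/4; S=-1+-169/76·τ+0·τ²+31/228·τ³=-12697/4864

  seg 0: a=-1 b=-169/76 c=0 d=31/228
  seg 1: a=-4 b=55/38 c=93/76 d=-53/152
  seg 2: a=1 b=41/19 c=-33/38 d=11/76
S(3/4) = -12697/4864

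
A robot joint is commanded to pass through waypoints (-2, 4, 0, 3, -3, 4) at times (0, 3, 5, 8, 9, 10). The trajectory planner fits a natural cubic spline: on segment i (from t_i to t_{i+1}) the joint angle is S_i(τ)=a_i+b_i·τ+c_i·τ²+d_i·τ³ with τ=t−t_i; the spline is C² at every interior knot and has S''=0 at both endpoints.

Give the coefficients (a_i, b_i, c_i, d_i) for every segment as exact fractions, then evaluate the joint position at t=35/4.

  seg 0: a=-2 b=409/109 c=0 d=-191/981
  seg 1: a=4 b=-164/109 c=-191/109 d=82/109
  seg 2: a=0 b=56/109 c=301/109 d=-850/981
  seg 3: a=3 b=-688/109 c=-549/109 d=583/109
  seg 4: a=-3 b=-37/109 c=1200/109 d=-400/109
S(35/4) = -16119/6976

Δ: Δ0=2, Δ1=-2, Δ2=1, Δ3=-6, Δ4=7
row 1: diag=10, rhs=-24; c'=1/5, d'=-12/5
row 2: denom=10−2·1/5=48/5; d'=(18−2·-12/5)/(48/5)=19/8
row 3: denom=8−3·5/16=113/16; d'=(-42−3·19/8)/(113/16)=-786/113
row 4: denom=4−1·16/113=436/113; d'=(78−1·-786/113)/(436/113)=2400/109
back: M4=2400/109
back: M3=-786/113−16/113·2400/109=-1098/109
back: M2=19/8−5/16·-1098/109=602/109
back: M1=-12/5−1/5·602/109=-382/109
M: M0=0, M1=-382/109, M2=602/109, M3=-1098/109, M4=2400/109, M5=0
seg 0: a=-2, c=M0/2=0, d=(M1−M0)/(6·3)=-191/981, b=Δ0−h0·(2M0+M1)/6=409/109
seg 1: a=4, c=M1/2=-191/109, d=(M2−M1)/(6·2)=82/109, b=Δ1−h1·(2M1+M2)/6=-164/109
seg 2: a=0, c=M2/2=301/109, d=(M3−M2)/(6·3)=-850/981, b=Δ2−h2·(2M2+M3)/6=56/109
seg 3: a=3, c=M3/2=-549/109, d=(M4−M3)/(6·1)=583/109, b=Δ3−h3·(2M3+M4)/6=-688/109
seg 4: a=-3, c=M4/2=1200/109, d=(M5−M4)/(6·1)=-400/109, b=Δ4−h4·(2M4+M5)/6=-37/109
t_q=35/4 → seg 3, τ=3/4; S=3+-688/109·τ+-549/109·τ²+583/109·τ³=-16119/6976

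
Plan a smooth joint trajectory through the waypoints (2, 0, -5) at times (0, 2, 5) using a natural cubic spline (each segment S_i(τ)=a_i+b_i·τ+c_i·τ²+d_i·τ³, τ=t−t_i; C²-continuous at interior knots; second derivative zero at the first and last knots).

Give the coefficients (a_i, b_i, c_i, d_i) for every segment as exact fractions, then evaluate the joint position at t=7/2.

  seg 0: a=2 b=-13/15 c=0 d=-1/30
  seg 1: a=0 b=-19/15 c=-1/5 d=1/45
S(7/2) = -91/40

Δ: Δ0=-1, Δ1=-5/3
row 1: diag=10, rhs=-4; c'=3/10, d'=-2/5
back: M1=-2/5
M: M0=0, M1=-2/5, M2=0
seg 0: a=2, c=M0/2=0, d=(M1−M0)/(6·2)=-1/30, b=Δ0−h0·(2M0+M1)/6=-13/15
seg 1: a=0, c=M1/2=-1/5, d=(M2−M1)/(6·3)=1/45, b=Δ1−h1·(2M1+M2)/6=-19/15
t_q=7/2 → seg 1, τ=3/2; S=0+-19/15·τ+-1/5·τ²+1/45·τ³=-91/40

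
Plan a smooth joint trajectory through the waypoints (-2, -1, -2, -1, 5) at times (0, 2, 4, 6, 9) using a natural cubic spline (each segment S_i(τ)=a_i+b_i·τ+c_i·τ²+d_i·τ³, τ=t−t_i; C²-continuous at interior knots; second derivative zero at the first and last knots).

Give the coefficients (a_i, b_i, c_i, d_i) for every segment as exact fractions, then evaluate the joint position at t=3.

Δ: Δ0=1/2, Δ1=-1/2, Δ2=1/2, Δ3=2
row 1: diag=8, rhs=-6; c'=1/4, d'=-3/4
row 2: denom=8−2·1/4=15/2; d'=(6−2·-3/4)/(15/2)=1
row 3: denom=10−2·4/15=142/15; d'=(9−2·1)/(142/15)=105/142
back: M3=105/142
back: M2=1−4/15·105/142=57/71
back: M1=-3/4−1/4·57/71=-135/142
M: M0=0, M1=-135/142, M2=57/71, M3=105/142, M4=0
seg 0: a=-2, c=M0/2=0, d=(M1−M0)/(6·2)=-45/568, b=Δ0−h0·(2M0+M1)/6=58/71
seg 1: a=-1, c=M1/2=-135/284, d=(M2−M1)/(6·2)=83/568, b=Δ1−h1·(2M1+M2)/6=-19/142
seg 2: a=-2, c=M2/2=57/142, d=(M3−M2)/(6·2)=-3/568, b=Δ2−h2·(2M2+M3)/6=-20/71
seg 3: a=-1, c=M3/2=105/284, d=(M4−M3)/(6·3)=-35/852, b=Δ3−h3·(2M3+M4)/6=179/142
t_q=3 → seg 1, τ=1; S=-1+-19/142·τ+-135/284·τ²+83/568·τ³=-831/568

  seg 0: a=-2 b=58/71 c=0 d=-45/568
  seg 1: a=-1 b=-19/142 c=-135/284 d=83/568
  seg 2: a=-2 b=-20/71 c=57/142 d=-3/568
  seg 3: a=-1 b=179/142 c=105/284 d=-35/852
S(3) = -831/568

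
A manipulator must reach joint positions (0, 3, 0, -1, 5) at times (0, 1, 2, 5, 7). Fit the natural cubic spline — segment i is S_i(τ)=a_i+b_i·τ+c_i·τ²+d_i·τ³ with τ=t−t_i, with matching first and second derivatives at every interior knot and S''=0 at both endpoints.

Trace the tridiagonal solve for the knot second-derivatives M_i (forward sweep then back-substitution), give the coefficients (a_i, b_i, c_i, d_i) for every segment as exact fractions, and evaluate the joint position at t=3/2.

  seg 0: a=0 b=1897/411 c=0 d=-664/411
  seg 1: a=3 b=-95/411 c=-664/137 d=854/411
  seg 2: a=0 b=-1517/411 c=190/137 d=-110/1233
  seg 3: a=-1 b=913/411 c=80/137 d=-40/411
S(3/2) = 1059/548

Δ: Δ0=3, Δ1=-3, Δ2=-1/3, Δ3=3
row 1: diag=4, rhs=-36; c'=1/4, d'=-9
row 2: denom=8−1·1/4=31/4; d'=(16−1·-9)/(31/4)=100/31
row 3: denom=10−3·12/31=274/31; d'=(20−3·100/31)/(274/31)=160/137
back: M3=160/137
back: M2=100/31−12/31·160/137=380/137
back: M1=-9−1/4·380/137=-1328/137
M: M0=0, M1=-1328/137, M2=380/137, M3=160/137, M4=0
seg 0: a=0, c=M0/2=0, d=(M1−M0)/(6·1)=-664/411, b=Δ0−h0·(2M0+M1)/6=1897/411
seg 1: a=3, c=M1/2=-664/137, d=(M2−M1)/(6·1)=854/411, b=Δ1−h1·(2M1+M2)/6=-95/411
seg 2: a=0, c=M2/2=190/137, d=(M3−M2)/(6·3)=-110/1233, b=Δ2−h2·(2M2+M3)/6=-1517/411
seg 3: a=-1, c=M3/2=80/137, d=(M4−M3)/(6·2)=-40/411, b=Δ3−h3·(2M3+M4)/6=913/411
t_q=3/2 → seg 1, τ=1/2; S=3+-95/411·τ+-664/137·τ²+854/411·τ³=1059/548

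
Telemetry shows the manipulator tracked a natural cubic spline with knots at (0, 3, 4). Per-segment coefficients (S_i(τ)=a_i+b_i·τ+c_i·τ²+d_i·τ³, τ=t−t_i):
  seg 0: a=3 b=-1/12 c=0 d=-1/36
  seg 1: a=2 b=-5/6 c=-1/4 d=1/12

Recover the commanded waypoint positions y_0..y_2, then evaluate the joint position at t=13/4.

y_0 = S_0(0) = a_0 = 3
y_1 = S_1(0) = a_1 = 2
y_2 = S_1(1) = 1
t_q=13/4 is in segment 1 (τ=1/4); S_1(τ)=455/256

y_0=3 y_1=2 y_2=1
S(13/4) = 455/256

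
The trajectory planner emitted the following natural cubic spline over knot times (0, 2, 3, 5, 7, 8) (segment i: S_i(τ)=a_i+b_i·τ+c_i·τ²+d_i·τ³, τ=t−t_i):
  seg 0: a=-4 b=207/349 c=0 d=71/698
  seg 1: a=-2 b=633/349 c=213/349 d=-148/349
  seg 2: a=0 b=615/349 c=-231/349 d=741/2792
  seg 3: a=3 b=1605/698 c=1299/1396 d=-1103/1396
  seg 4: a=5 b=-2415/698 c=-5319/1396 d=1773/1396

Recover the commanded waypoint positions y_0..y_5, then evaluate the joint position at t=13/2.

y_0 = S_0(0) = a_0 = -4
y_1 = S_1(0) = a_1 = -2
y_2 = S_2(0) = a_2 = 0
y_3 = S_3(0) = a_3 = 3
y_4 = S_4(0) = a_4 = 5
y_5 = S_4(1) = -1
t_q=13/2 is in segment 3 (τ=3/2); S_3(τ)=65625/11168

y_0=-4 y_1=-2 y_2=0 y_3=3 y_4=5 y_5=-1
S(13/2) = 65625/11168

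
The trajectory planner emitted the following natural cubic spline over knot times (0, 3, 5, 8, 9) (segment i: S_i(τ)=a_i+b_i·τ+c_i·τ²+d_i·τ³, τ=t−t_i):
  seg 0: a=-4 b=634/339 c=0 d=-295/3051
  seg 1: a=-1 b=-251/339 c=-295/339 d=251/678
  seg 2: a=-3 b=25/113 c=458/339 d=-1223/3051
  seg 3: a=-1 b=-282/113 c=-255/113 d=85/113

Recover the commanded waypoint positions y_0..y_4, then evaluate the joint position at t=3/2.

y_0 = S_0(0) = a_0 = -4
y_1 = S_1(0) = a_1 = -1
y_2 = S_2(0) = a_2 = -3
y_3 = S_3(0) = a_3 = -1
y_4 = S_3(1) = -5
t_q=3/2 is in segment 0 (τ=3/2); S_0(τ)=-1375/904

y_0=-4 y_1=-1 y_2=-3 y_3=-1 y_4=-5
S(3/2) = -1375/904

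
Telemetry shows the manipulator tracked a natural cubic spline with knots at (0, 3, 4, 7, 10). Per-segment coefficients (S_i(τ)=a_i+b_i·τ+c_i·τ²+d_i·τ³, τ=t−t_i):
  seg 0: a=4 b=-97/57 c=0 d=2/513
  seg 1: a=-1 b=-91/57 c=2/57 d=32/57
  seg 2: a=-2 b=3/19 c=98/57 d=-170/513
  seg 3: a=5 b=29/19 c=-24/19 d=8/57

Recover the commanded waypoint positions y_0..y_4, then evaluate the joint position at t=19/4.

y_0=4 y_1=-1 y_2=-2 y_3=5 y_4=2
S(19/4) = -641/608

y_0 = S_0(0) = a_0 = 4
y_1 = S_1(0) = a_1 = -1
y_2 = S_2(0) = a_2 = -2
y_3 = S_3(0) = a_3 = 5
y_4 = S_3(3) = 2
t_q=19/4 is in segment 2 (τ=3/4); S_2(τ)=-641/608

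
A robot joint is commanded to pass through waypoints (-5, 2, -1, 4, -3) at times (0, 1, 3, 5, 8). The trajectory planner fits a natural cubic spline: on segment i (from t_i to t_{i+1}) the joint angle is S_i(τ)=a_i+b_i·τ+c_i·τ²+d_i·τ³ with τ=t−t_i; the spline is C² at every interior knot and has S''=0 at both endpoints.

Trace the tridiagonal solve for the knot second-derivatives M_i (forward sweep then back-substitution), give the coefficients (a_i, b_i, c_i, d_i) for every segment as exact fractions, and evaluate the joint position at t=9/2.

  seg 0: a=-5 b=211/24 c=0 d=-43/24
  seg 1: a=2 b=41/12 c=-43/8 d=35/24
  seg 2: a=-1 b=-7/12 c=27/8 d=-11/12
  seg 3: a=4 b=23/12 c=-17/8 d=17/72
S(9/2) = 21/8

Δ: Δ0=7, Δ1=-3/2, Δ2=5/2, Δ3=-7/3
row 1: diag=6, rhs=-51; c'=1/3, d'=-17/2
row 2: denom=8−2·1/3=22/3; d'=(24−2·-17/2)/(22/3)=123/22
row 3: denom=10−2·3/11=104/11; d'=(-29−2·123/22)/(104/11)=-17/4
back: M3=-17/4
back: M2=123/22−3/11·-17/4=27/4
back: M1=-17/2−1/3·27/4=-43/4
M: M0=0, M1=-43/4, M2=27/4, M3=-17/4, M4=0
seg 0: a=-5, c=M0/2=0, d=(M1−M0)/(6·1)=-43/24, b=Δ0−h0·(2M0+M1)/6=211/24
seg 1: a=2, c=M1/2=-43/8, d=(M2−M1)/(6·2)=35/24, b=Δ1−h1·(2M1+M2)/6=41/12
seg 2: a=-1, c=M2/2=27/8, d=(M3−M2)/(6·2)=-11/12, b=Δ2−h2·(2M2+M3)/6=-7/12
seg 3: a=4, c=M3/2=-17/8, d=(M4−M3)/(6·3)=17/72, b=Δ3−h3·(2M3+M4)/6=23/12
t_q=9/2 → seg 2, τ=3/2; S=-1+-7/12·τ+27/8·τ²+-11/12·τ³=21/8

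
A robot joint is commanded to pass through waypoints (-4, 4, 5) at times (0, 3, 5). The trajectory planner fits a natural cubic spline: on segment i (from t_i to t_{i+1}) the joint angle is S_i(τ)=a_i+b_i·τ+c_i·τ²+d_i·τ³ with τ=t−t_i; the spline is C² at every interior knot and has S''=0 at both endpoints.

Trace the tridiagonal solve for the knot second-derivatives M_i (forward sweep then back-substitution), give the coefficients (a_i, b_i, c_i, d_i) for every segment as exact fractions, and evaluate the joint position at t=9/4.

  seg 0: a=-4 b=199/60 c=0 d=-13/180
  seg 1: a=4 b=41/30 c=-13/20 d=13/120
S(9/4) = 3379/1280

Δ: Δ0=8/3, Δ1=1/2
row 1: diag=10, rhs=-13; c'=1/5, d'=-13/10
back: M1=-13/10
M: M0=0, M1=-13/10, M2=0
seg 0: a=-4, c=M0/2=0, d=(M1−M0)/(6·3)=-13/180, b=Δ0−h0·(2M0+M1)/6=199/60
seg 1: a=4, c=M1/2=-13/20, d=(M2−M1)/(6·2)=13/120, b=Δ1−h1·(2M1+M2)/6=41/30
t_q=9/4 → seg 0, τ=9/4; S=-4+199/60·τ+0·τ²+-13/180·τ³=3379/1280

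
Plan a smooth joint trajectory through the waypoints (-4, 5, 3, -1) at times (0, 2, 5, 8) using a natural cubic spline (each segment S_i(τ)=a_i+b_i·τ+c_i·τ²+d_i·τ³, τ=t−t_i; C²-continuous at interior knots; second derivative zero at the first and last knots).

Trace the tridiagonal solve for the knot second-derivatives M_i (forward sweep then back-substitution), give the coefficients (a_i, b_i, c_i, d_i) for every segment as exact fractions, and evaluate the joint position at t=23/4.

  seg 0: a=-4 b=413/74 c=0 d=-10/37
  seg 1: a=5 b=173/74 c=-60/37 d=413/1998
  seg 2: a=3 b=-67/37 c=53/222 d=-53/1998
S(23/4) = 8359/4736

Δ: Δ0=9/2, Δ1=-2/3, Δ2=-4/3
row 1: diag=10, rhs=-31; c'=3/10, d'=-31/10
row 2: denom=12−3·3/10=111/10; d'=(-4−3·-31/10)/(111/10)=53/111
back: M2=53/111
back: M1=-31/10−3/10·53/111=-120/37
M: M0=0, M1=-120/37, M2=53/111, M3=0
seg 0: a=-4, c=M0/2=0, d=(M1−M0)/(6·2)=-10/37, b=Δ0−h0·(2M0+M1)/6=413/74
seg 1: a=5, c=M1/2=-60/37, d=(M2−M1)/(6·3)=413/1998, b=Δ1−h1·(2M1+M2)/6=173/74
seg 2: a=3, c=M2/2=53/222, d=(M3−M2)/(6·3)=-53/1998, b=Δ2−h2·(2M2+M3)/6=-67/37
t_q=23/4 → seg 2, τ=3/4; S=3+-67/37·τ+53/222·τ²+-53/1998·τ³=8359/4736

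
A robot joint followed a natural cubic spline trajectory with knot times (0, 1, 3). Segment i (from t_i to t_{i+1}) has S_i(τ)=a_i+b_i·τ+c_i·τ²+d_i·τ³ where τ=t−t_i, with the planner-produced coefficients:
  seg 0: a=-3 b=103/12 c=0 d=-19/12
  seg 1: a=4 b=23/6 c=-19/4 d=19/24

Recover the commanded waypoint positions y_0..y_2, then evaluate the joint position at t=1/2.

y_0 = S_0(0) = a_0 = -3
y_1 = S_1(0) = a_1 = 4
y_2 = S_1(2) = -1
t_q=1/2 is in segment 0 (τ=1/2); S_0(τ)=35/32

y_0=-3 y_1=4 y_2=-1
S(1/2) = 35/32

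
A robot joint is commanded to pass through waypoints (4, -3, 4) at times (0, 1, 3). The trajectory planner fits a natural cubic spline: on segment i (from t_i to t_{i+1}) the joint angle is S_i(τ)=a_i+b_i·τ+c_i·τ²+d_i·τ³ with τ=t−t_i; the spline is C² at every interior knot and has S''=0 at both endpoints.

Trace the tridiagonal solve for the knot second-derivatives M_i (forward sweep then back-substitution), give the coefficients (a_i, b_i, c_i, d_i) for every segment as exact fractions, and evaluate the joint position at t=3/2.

Δ: Δ0=-7, Δ1=7/2
row 1: diag=6, rhs=63; c'=1/3, d'=21/2
back: M1=21/2
M: M0=0, M1=21/2, M2=0
seg 0: a=4, c=M0/2=0, d=(M1−M0)/(6·1)=7/4, b=Δ0−h0·(2M0+M1)/6=-35/4
seg 1: a=-3, c=M1/2=21/4, d=(M2−M1)/(6·2)=-7/8, b=Δ1−h1·(2M1+M2)/6=-7/2
t_q=3/2 → seg 1, τ=1/2; S=-3+-7/2·τ+21/4·τ²+-7/8·τ³=-227/64

  seg 0: a=4 b=-35/4 c=0 d=7/4
  seg 1: a=-3 b=-7/2 c=21/4 d=-7/8
S(3/2) = -227/64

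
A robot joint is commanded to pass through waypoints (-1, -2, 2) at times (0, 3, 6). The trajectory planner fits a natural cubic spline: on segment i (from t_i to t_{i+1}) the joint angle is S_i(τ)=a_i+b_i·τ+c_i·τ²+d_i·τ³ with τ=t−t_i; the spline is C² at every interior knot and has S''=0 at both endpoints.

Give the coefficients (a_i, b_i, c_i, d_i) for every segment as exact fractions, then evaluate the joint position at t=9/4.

Δ: Δ0=-1/3, Δ1=4/3
row 1: diag=12, rhs=10; c'=1/4, d'=5/6
back: M1=5/6
M: M0=0, M1=5/6, M2=0
seg 0: a=-1, c=M0/2=0, d=(M1−M0)/(6·3)=5/108, b=Δ0−h0·(2M0+M1)/6=-3/4
seg 1: a=-2, c=M1/2=5/12, d=(M2−M1)/(6·3)=-5/108, b=Δ1−h1·(2M1+M2)/6=1/2
t_q=9/4 → seg 0, τ=9/4; S=-1+-3/4·τ+0·τ²+5/108·τ³=-553/256

  seg 0: a=-1 b=-3/4 c=0 d=5/108
  seg 1: a=-2 b=1/2 c=5/12 d=-5/108
S(9/4) = -553/256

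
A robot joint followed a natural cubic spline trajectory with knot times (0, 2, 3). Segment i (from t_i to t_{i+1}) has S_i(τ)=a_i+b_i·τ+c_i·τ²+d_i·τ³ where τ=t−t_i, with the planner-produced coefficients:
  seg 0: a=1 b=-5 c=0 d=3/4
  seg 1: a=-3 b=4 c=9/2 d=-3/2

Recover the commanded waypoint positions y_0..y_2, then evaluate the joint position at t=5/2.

y_0 = S_0(0) = a_0 = 1
y_1 = S_1(0) = a_1 = -3
y_2 = S_1(1) = 4
t_q=5/2 is in segment 1 (τ=1/2); S_1(τ)=-1/16

y_0=1 y_1=-3 y_2=4
S(5/2) = -1/16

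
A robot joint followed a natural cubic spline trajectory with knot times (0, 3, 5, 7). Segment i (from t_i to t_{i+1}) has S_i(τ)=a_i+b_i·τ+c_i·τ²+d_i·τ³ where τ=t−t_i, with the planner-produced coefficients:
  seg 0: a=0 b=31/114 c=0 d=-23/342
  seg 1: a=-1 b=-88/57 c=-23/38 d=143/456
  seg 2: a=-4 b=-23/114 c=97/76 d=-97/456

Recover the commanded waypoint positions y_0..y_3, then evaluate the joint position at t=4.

y_0=0 y_1=-1 y_2=-4 y_3=-1
S(4) = -431/152

y_0 = S_0(0) = a_0 = 0
y_1 = S_1(0) = a_1 = -1
y_2 = S_2(0) = a_2 = -4
y_3 = S_2(2) = -1
t_q=4 is in segment 1 (τ=1); S_1(τ)=-431/152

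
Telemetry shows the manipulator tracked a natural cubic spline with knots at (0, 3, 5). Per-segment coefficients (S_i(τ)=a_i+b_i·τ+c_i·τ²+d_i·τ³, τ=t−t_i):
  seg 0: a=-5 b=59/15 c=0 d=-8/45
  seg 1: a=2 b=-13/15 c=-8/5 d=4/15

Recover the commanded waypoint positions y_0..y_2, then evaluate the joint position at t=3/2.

y_0=-5 y_1=2 y_2=-4
S(3/2) = 3/10

y_0 = S_0(0) = a_0 = -5
y_1 = S_1(0) = a_1 = 2
y_2 = S_1(2) = -4
t_q=3/2 is in segment 0 (τ=3/2); S_0(τ)=3/10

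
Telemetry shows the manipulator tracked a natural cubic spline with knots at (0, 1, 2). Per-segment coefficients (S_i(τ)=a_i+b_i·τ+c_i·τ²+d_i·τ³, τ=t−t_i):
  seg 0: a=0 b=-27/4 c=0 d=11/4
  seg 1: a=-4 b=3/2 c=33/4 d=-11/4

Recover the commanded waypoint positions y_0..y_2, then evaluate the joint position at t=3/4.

y_0=0 y_1=-4 y_2=3
S(3/4) = -999/256

y_0 = S_0(0) = a_0 = 0
y_1 = S_1(0) = a_1 = -4
y_2 = S_1(1) = 3
t_q=3/4 is in segment 0 (τ=3/4); S_0(τ)=-999/256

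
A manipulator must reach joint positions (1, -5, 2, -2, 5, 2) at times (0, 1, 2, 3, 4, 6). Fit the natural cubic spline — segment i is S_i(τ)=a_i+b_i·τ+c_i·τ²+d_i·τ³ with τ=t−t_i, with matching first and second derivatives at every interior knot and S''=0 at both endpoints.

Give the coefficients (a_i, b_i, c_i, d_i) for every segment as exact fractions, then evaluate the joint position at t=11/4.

  seg 0: a=1 b=-6743/642 c=0 d=2891/642
  seg 1: a=-5 b=965/321 c=2891/214 d=-6109/642
  seg 2: a=2 b=949/642 c=-1609/107 d=6137/642
  seg 3: a=-2 b=26/321 c=2919/214 d=-4315/642
  seg 4: a=5 b=4621/642 c=-698/107 d=349/321
S(11/4) = -18039/13696

Δ: Δ0=-6, Δ1=7, Δ2=-4, Δ3=7, Δ4=-3/2
row 1: diag=4, rhs=78; c'=1/4, d'=39/2
row 2: denom=4−1·1/4=15/4; d'=(-66−1·39/2)/(15/4)=-114/5
row 3: denom=4−1·4/15=56/15; d'=(66−1·-114/5)/(56/15)=333/14
row 4: denom=6−1·15/56=321/56; d'=(-51−1·333/14)/(321/56)=-1396/107
back: M4=-1396/107
back: M3=333/14−15/56·-1396/107=2919/107
back: M2=-114/5−4/15·2919/107=-3218/107
back: M1=39/2−1/4·-3218/107=2891/107
M: M0=0, M1=2891/107, M2=-3218/107, M3=2919/107, M4=-1396/107, M5=0
seg 0: a=1, c=M0/2=0, d=(M1−M0)/(6·1)=2891/642, b=Δ0−h0·(2M0+M1)/6=-6743/642
seg 1: a=-5, c=M1/2=2891/214, d=(M2−M1)/(6·1)=-6109/642, b=Δ1−h1·(2M1+M2)/6=965/321
seg 2: a=2, c=M2/2=-1609/107, d=(M3−M2)/(6·1)=6137/642, b=Δ2−h2·(2M2+M3)/6=949/642
seg 3: a=-2, c=M3/2=2919/214, d=(M4−M3)/(6·1)=-4315/642, b=Δ3−h3·(2M3+M4)/6=26/321
seg 4: a=5, c=M4/2=-698/107, d=(M5−M4)/(6·2)=349/321, b=Δ4−h4·(2M4+M5)/6=4621/642
t_q=11/4 → seg 2, τ=3/4; S=2+949/642·τ+-1609/107·τ²+6137/642·τ³=-18039/13696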